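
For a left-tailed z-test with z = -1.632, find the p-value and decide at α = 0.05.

p = P(Z < -1.632) = Φ(-1.632) ≈ 0.0513. Since p ≥ 0.05, fail to reject H₀ (not significant) at α = 0.05.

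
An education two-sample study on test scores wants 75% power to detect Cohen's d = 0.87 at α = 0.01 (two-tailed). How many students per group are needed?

z_{α/2} = 2.576, z_β = Φ⁻¹(0.75) = 0.674. For large effect (d = 0.87): n per group = 2(z_{α/2} + z_β)²/d² = 2(2.576 + 0.674)²/0.87² = 27.9 → 28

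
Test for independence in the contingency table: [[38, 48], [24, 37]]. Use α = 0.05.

χ² = 0.343. df = 1, critical = 3.841. Fail to reject H₀. No evidence of dependence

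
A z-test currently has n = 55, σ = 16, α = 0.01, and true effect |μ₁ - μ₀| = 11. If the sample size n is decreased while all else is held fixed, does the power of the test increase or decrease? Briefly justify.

Power decreases: a smaller n inflates the standard error σ/√n, pulling the sampling distribution under H₁ back toward the critical value.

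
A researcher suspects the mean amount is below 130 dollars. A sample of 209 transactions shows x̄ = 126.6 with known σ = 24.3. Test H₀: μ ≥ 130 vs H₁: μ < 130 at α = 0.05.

z = -2.023. Critical value: -1.645. Reject H₀.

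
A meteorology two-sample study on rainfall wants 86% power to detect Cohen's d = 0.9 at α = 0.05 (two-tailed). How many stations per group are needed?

z_{α/2} = 1.96, z_β = Φ⁻¹(0.86) = 1.08. For large effect (d = 0.9): n per group = 2(z_{α/2} + z_β)²/d² = 2(1.96 + 1.08)²/0.9² = 22.8 → 23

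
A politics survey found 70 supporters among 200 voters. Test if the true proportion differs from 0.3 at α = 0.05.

p̂ = 0.35, p₀ = 0.3. z = (p̂ - p₀)/√(p₀(1-p₀)/n) = 1.543. Critical: ±1.96. Fail to reject H₀.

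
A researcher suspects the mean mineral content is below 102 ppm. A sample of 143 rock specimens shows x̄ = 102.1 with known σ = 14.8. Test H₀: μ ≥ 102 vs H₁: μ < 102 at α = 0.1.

z = 0.081. Critical value: -1.28. Fail to reject H₀.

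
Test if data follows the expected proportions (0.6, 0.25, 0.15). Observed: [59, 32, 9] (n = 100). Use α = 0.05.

Expected: [60.0, 25.0, 15.0]. χ² = 4.377. df = 2, critical = 5.991. Fail to reject H₀.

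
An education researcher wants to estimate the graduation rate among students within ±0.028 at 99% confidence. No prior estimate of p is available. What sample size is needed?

Conservative approach: use p = 0.5 (maximizes p(1-p) = 0.25). n = z²(0.25)/E² = 2.576²×0.25/0.028² = 2116.0 → n = 2116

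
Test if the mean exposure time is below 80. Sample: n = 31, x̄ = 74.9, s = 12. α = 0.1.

t = (74.9 - 80)/(12/√31) = -2.366, df = 30. Critical t = -1.31. Reject H₀.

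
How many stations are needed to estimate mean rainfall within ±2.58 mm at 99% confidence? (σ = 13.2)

n = (z*σ/E)² = (2.576×13.2/2.58)² = 173.7 → n = 174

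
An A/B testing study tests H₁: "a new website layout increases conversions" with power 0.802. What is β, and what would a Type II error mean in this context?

β = 1 - power = 1 - 0.802 = 0.198. A Type II error is failing to reject H₀ when H₀ is false (false negative) — here, failing to conclude that a new website layout increases conversions when in fact it is true. Consequence: discarding a layout that would have improved conversions — lost revenue.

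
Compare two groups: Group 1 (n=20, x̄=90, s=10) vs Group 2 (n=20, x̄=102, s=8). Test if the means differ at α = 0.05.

Pooled sp = 9.06. t = -4.191, df = 38. Critical t = ±2.024. Reject H₀.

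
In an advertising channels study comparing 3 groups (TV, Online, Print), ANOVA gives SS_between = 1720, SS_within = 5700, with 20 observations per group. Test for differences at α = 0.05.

df_between = 2, df_within = 57. F = MS_between/MS_within = 860.0/100.0 = 8.6. F_crit ≈ 3.159. Reject H₀. At least one mean differs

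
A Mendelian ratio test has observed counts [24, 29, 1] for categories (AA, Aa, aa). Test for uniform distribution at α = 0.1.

Expected = 18 each. χ² = Σ(O-E)²/E = 24.778. df = 2, critical value = 4.605. Reject H₀.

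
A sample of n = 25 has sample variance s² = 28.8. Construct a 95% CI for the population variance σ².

df = 24. χ²_{0.025} = 39.364, χ²_{0.975} = 12.401. CI for σ² = ((n-1)s²/χ²_{α/2}, (n-1)s²/χ²_{1-α/2}) = (24·28.8/39.364, 24·28.8/12.401) = (17.56, 55.74)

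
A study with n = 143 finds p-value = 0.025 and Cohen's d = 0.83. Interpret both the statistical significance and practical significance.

Statistically significant (p = 0.025 < 0.05). Cohen's d = 0.83 indicates a large effect size. Both statistical and practical significance should be considered.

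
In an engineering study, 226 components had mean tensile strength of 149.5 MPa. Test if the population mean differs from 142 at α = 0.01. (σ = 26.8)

z = (x̄ - μ₀)/(σ/√n) = (149.5 - 142)/(26.8/√226) = 4.207. Critical value: ±2.576. Since |4.207| > 2.576, Reject H₀.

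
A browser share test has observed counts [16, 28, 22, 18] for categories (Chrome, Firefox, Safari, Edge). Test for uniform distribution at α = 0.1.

Expected = 21 each. χ² = Σ(O-E)²/E = 4.0. df = 3, critical value = 6.251. Fail to reject H₀.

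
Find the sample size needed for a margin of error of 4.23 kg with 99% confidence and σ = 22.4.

n = (z*σ/E)² = (2.576×22.4/4.23)² = 186.1 → n = 187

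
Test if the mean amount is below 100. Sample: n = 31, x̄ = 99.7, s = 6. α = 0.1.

t = (99.7 - 100)/(6/√31) = -0.278, df = 30. Critical t = -1.31. Fail to reject H₀.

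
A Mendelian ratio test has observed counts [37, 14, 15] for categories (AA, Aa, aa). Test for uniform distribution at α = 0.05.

Expected = 22 each. χ² = Σ(O-E)²/E = 15.364. df = 2, critical value = 5.991. Reject H₀.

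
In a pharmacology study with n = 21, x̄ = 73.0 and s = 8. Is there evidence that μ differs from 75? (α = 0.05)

t = (x̄ - μ₀)/(s/√n) = (73.0 - 75)/(8/√21) = -1.146. df = 20, critical t = ±2.086. Fail to reject H₀.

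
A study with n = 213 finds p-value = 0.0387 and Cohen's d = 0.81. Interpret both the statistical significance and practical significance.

Statistically significant (p = 0.0387 < 0.05). Cohen's d = 0.81 indicates a large effect size. Both statistical and practical significance should be considered.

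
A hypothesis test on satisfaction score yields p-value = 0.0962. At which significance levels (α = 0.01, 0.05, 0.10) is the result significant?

p = 0.0962. Significant at: α = 0.1.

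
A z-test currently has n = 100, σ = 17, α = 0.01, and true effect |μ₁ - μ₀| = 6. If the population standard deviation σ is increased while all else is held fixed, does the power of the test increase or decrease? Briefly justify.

Power decreases: a larger σ inflates the standard error σ/√n, pulling the sampling distribution under H₁ back toward the critical value.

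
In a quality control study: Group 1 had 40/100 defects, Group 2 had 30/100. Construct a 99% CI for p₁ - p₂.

p̂₁ = 0.4, p̂₂ = 0.3. Difference = 0.1. CI = (-0.073, 0.273)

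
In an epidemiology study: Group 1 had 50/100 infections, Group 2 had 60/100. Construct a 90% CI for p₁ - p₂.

p̂₁ = 0.5, p̂₂ = 0.6. Difference = -0.1. CI = (-0.215, 0.015)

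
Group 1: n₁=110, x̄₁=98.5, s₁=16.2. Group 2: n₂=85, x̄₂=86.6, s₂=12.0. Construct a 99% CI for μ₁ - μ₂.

Difference = 11.9. SE = √(16.2²/110 + 12.0²/85) = 2.02. CI = (6.7, 17.1)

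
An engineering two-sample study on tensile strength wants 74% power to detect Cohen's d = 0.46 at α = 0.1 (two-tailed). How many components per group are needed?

z_{α/2} = 1.645, z_β = Φ⁻¹(0.74) = 0.643. For small effect (d = 0.46): n per group = 2(z_{α/2} + z_β)²/d² = 2(1.645 + 0.643)²/0.46² = 49.5 → 50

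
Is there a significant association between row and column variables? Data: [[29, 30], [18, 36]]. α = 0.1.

χ² = 2.904. df = 1, critical = 2.706. Reject H₀. Variables are dependent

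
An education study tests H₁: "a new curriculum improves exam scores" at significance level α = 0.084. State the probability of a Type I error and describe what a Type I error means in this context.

P(Type I error) = α = 0.084. A Type I error is rejecting H₀ when H₀ is actually true (false positive) — here, concluding that a new curriculum improves exam scores when in fact this is not the case. Consequence: adopting a curriculum that gives no real benefit — disruption for nothing.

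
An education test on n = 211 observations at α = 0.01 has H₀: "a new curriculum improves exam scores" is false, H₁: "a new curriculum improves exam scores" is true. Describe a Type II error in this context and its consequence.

Type II error: failing to reject H₀ when it is false — concluding that a new curriculum improves exam scores is not supported when in fact it is. Consequence: keeping the old curriculum when the new one would have helped students.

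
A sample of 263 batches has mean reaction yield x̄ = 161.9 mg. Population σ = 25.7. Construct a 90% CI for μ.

CI = x̄ ± z*(σ/√n) = 161.9 ± 1.645(25.7/√263) = 161.9 ± 2.61 = (159.29, 164.51)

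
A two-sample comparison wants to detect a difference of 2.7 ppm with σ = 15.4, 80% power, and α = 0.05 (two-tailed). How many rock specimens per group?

n per group = 2(z_α/2 + z_β)²σ²/d² = 2×(1.96 + 0.84)²×15.4²/2.7² = 510.1 → n = 511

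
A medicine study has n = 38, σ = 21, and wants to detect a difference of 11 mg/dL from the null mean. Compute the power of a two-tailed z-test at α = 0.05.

SE = σ/√n = 21/√38 = 3.407. Non-centrality λ = d/SE = 11/3.407 = 3.229. Power ≈ Φ(λ - z_{α/2}) = Φ(3.229 - 1.96) = Φ(1.269) = 0.898.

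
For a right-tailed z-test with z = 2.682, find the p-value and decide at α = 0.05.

p = P(Z > 2.682) = 1 - Φ(2.682) ≈ 0.0037. Since p < 0.05, reject H₀ (significant) at α = 0.05.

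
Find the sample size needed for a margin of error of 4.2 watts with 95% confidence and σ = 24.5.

n = (z*σ/E)² = (1.96×24.5/4.2)² = 130.7 → n = 131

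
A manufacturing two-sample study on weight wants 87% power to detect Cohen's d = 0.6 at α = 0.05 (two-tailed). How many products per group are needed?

z_{α/2} = 1.96, z_β = Φ⁻¹(0.87) = 1.126. For medium effect (d = 0.6): n per group = 2(z_{α/2} + z_β)²/d² = 2(1.96 + 1.126)²/0.6² = 52.9 → 53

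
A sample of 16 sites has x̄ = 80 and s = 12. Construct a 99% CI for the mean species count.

CI = x̄ ± t*(s/√n) = 80 ± 2.947(12/√16) = (71.16, 88.84)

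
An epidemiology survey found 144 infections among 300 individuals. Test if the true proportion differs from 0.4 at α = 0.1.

p̂ = 0.48, p₀ = 0.4. z = (p̂ - p₀)/√(p₀(1-p₀)/n) = 2.828. Critical: ±1.645. Reject H₀.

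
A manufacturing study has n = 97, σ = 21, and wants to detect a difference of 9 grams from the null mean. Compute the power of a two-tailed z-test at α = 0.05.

SE = σ/√n = 21/√97 = 2.132. Non-centrality λ = d/SE = 9/2.132 = 4.221. Power ≈ Φ(λ - z_{α/2}) = Φ(4.221 - 1.96) = Φ(2.261) = 0.988.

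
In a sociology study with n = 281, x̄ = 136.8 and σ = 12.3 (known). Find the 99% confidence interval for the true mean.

CI = x̄ ± z*(σ/√n) = 136.8 ± 2.576(12.3/√281) = 136.8 ± 1.89 = (134.91, 138.69)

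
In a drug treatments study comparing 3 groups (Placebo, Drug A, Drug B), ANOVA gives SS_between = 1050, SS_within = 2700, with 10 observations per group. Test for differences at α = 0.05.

df_between = 2, df_within = 27. F = MS_between/MS_within = 525.0/100.0 = 5.25. F_crit ≈ 3.354. Reject H₀. At least one mean differs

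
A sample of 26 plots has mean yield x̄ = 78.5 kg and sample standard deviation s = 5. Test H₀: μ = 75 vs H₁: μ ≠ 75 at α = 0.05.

t = (x̄ - μ₀)/(s/√n) = (78.5 - 75)/(5/√26) = 3.569. df = 25, critical t = ±2.06. Reject H₀.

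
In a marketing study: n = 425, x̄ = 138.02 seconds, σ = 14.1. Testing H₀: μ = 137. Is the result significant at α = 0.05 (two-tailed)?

z = (138.02 - 137)/(14.1/√425) = 1.491. Since |z| ≤ 1.96, not significant at α = 0.05.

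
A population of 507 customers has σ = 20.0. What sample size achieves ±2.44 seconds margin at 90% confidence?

Without FPC: n₀ = (1.645×20.0/2.44)² = 181.808. With FPC: n = n₀N/(n₀+N-1) = 134.01 → n = 135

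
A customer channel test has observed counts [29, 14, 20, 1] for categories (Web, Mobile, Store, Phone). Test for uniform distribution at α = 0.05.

Expected = 16 each. χ² = Σ(O-E)²/E = 25.875. df = 3, critical value = 7.815. Reject H₀.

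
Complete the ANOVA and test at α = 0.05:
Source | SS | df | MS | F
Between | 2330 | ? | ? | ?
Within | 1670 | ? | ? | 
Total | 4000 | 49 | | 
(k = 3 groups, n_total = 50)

df_between = 2, df_within = 47. MS_between = 1165.0, MS_within = 35.53. F = 32.787, F_crit ≈ 3.195. Reject H₀.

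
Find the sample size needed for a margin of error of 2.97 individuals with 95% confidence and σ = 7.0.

n = (z*σ/E)² = (1.96×7.0/2.97)² = 21.3 → n = 22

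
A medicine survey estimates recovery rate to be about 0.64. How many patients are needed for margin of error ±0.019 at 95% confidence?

n = z²p(1-p)/E² = 1.96²×0.64×0.36/0.019² = 2451.8 → n = 2452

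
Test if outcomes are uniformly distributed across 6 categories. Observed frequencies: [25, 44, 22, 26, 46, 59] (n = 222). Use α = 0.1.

Expected = 37 each. χ² = Σ(O-E)²/E = 29.838. df = 5, critical value = 9.236. Reject H₀.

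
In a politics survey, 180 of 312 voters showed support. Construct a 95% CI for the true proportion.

p̂ = 0.577. CI = p̂ ± z*√(p̂(1-p̂)/n) = (0.522, 0.632)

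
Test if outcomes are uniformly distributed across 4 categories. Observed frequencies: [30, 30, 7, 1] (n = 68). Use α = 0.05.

Expected = 17 each. χ² = Σ(O-E)²/E = 40.824. df = 3, critical value = 7.815. Reject H₀.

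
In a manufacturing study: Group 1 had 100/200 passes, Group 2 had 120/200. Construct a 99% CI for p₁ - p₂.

p̂₁ = 0.5, p̂₂ = 0.6. Difference = -0.1. CI = (-0.228, 0.028)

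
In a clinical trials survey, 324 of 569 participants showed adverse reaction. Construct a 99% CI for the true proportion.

p̂ = 0.569. CI = p̂ ± z*√(p̂(1-p̂)/n) = (0.516, 0.623)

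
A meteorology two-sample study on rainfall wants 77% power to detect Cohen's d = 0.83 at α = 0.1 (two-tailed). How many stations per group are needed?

z_{α/2} = 1.645, z_β = Φ⁻¹(0.77) = 0.739. For large effect (d = 0.83): n per group = 2(z_{α/2} + z_β)²/d² = 2(1.645 + 0.739)²/0.83² = 16.5 → 17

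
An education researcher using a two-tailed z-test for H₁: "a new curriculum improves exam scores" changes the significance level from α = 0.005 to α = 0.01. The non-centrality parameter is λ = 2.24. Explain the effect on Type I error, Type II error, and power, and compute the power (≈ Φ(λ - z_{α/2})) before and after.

Increasing α from 0.005 to 0.01:
• Type I error rate increases (α is the Type I rate by definition).
• Critical value moves from z_{α/2} = 2.807 to 2.576, so power = Φ(λ - z_{α/2}) goes from Φ(2.24 - 2.807) = 0.285 to Φ(2.24 - 2.576) = 0.368.
• Type II error rate β = 1 - power therefore decreases (0.715 → 0.632).
Appropriate when false negatives are costly — here, keeping the old curriculum when the new one would have helped students.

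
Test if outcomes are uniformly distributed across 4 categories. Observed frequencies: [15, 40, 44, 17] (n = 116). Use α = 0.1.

Expected = 29 each. χ² = Σ(O-E)²/E = 23.655. df = 3, critical value = 6.251. Reject H₀.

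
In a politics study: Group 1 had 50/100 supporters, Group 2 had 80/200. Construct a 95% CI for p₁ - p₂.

p̂₁ = 0.5, p̂₂ = 0.4. Difference = 0.1. CI = (-0.019, 0.219)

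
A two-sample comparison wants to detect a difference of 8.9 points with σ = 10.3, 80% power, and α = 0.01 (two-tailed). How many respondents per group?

n per group = 2(z_α/2 + z_β)²σ²/d² = 2×(2.576 + 0.84)²×10.3²/8.9² = 31.3 → n = 32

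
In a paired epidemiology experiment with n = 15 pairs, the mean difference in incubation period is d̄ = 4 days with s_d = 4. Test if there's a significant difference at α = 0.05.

t = d̄/(s_d/√n) = 4/(4/√15) = 3.873. df = 14, critical t = ±2.145. Reject H₀.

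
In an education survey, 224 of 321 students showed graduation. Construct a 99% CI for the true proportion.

p̂ = 0.698. CI = p̂ ± z*√(p̂(1-p̂)/n) = (0.632, 0.764)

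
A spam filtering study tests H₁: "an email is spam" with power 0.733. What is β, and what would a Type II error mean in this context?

β = 1 - power = 1 - 0.733 = 0.267. A Type II error is failing to reject H₀ when H₀ is false (false negative) — here, failing to conclude that an email is spam when in fact it is true. Consequence: a spam email lands in the inbox.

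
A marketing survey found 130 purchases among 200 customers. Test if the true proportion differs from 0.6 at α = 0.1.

p̂ = 0.65, p₀ = 0.6. z = (p̂ - p₀)/√(p₀(1-p₀)/n) = 1.443. Critical: ±1.645. Fail to reject H₀.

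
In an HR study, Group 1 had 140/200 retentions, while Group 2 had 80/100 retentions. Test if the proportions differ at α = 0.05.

p̂₁ = 0.7, p̂₂ = 0.8, pooled p̂ = 0.733. z = -1.846. Critical: ±1.96. Fail to reject H₀.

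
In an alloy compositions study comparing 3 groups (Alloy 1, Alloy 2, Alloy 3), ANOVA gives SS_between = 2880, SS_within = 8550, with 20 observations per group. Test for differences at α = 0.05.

df_between = 2, df_within = 57. F = MS_between/MS_within = 1440.0/150.0 = 9.6. F_crit ≈ 3.159. Reject H₀. At least one mean differs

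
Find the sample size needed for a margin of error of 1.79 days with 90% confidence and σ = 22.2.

n = (z*σ/E)² = (1.645×22.2/1.79)² = 416.2 → n = 417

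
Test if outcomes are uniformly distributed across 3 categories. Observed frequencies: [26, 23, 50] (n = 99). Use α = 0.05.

Expected = 33 each. χ² = Σ(O-E)²/E = 13.273. df = 2, critical value = 5.991. Reject H₀.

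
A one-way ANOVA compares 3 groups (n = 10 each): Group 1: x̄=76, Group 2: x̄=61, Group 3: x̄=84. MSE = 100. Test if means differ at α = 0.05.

Grand mean = 73.67. SS_between = 2726.67, MS_between = 1363.33. F = 13.633, F_crit ≈ 3.354. Reject H₀.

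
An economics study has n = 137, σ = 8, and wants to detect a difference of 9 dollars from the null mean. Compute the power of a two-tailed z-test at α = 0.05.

SE = σ/√n = 8/√137 = 0.683. Non-centrality λ = d/SE = 9/0.683 = 13.168. Power ≈ Φ(λ - z_{α/2}) = Φ(13.168 - 1.96) = Φ(11.208) = 1.0.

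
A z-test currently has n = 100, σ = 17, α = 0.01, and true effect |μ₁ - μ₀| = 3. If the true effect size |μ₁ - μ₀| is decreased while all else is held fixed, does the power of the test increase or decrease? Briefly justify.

Power decreases: a smaller true effect decreases the non-centrality λ = |μ₁ - μ₀|/(σ/√n).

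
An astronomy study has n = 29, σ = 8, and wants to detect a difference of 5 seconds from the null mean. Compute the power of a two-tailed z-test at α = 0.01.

SE = σ/√n = 8/√29 = 1.486. Non-centrality λ = d/SE = 5/1.486 = 3.366. Power ≈ Φ(λ - z_{α/2}) = Φ(3.366 - 2.576) = Φ(0.79) = 0.785.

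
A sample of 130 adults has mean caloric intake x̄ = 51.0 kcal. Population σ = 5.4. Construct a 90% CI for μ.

CI = x̄ ± z*(σ/√n) = 51.0 ± 1.645(5.4/√130) = 51.0 ± 0.78 = (50.22, 51.78)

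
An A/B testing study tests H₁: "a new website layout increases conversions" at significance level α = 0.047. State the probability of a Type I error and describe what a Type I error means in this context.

P(Type I error) = α = 0.047. A Type I error is rejecting H₀ when H₀ is actually true (false positive) — here, concluding that a new website layout increases conversions when in fact this is not the case. Consequence: rolling out a layout that doesn't actually help — wasted engineering effort.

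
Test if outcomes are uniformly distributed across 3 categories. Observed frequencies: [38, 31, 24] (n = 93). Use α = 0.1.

Expected = 31 each. χ² = Σ(O-E)²/E = 3.161. df = 2, critical value = 4.605. Fail to reject H₀.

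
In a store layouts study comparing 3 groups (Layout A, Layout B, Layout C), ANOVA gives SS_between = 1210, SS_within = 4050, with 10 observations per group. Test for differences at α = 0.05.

df_between = 2, df_within = 27. F = MS_between/MS_within = 605.0/150.0 = 4.033. F_crit ≈ 3.354. Reject H₀. At least one mean differs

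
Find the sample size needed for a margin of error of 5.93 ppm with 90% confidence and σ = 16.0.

n = (z*σ/E)² = (1.645×16.0/5.93)² = 19.7 → n = 20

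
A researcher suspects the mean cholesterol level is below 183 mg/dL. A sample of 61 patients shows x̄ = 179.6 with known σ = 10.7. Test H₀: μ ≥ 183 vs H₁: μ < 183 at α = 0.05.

z = -2.482. Critical value: -1.645. Reject H₀.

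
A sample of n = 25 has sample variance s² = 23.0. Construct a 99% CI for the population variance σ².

df = 24. χ²_{0.005} = 45.559, χ²_{0.995} = 9.886. CI for σ² = ((n-1)s²/χ²_{α/2}, (n-1)s²/χ²_{1-α/2}) = (24·23.0/45.559, 24·23.0/9.886) = (12.12, 55.84)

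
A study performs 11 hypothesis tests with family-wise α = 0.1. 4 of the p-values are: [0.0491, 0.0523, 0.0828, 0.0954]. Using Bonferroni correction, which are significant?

Bonferroni α = 0.1/11 = 0.00909. None of the given p-values are significant.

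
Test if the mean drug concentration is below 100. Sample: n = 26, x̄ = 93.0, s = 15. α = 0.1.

t = (93.0 - 100)/(15/√26) = -2.38, df = 25. Critical t = -1.316. Reject H₀.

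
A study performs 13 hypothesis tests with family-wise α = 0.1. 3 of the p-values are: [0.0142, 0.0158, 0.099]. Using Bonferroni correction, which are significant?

Bonferroni α = 0.1/13 = 0.00769. None of the given p-values are significant.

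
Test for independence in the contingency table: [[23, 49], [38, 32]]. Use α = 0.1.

χ² = 7.23. df = 1, critical = 2.706. Reject H₀. Variables are dependent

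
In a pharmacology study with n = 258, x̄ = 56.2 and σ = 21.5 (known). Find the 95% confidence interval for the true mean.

CI = x̄ ± z*(σ/√n) = 56.2 ± 1.96(21.5/√258) = 56.2 ± 2.62 = (53.58, 58.82)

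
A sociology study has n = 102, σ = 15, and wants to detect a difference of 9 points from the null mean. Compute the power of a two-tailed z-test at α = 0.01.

SE = σ/√n = 15/√102 = 1.485. Non-centrality λ = d/SE = 9/1.485 = 6.06. Power ≈ Φ(λ - z_{α/2}) = Φ(6.06 - 2.576) = Φ(3.484) = 1.0.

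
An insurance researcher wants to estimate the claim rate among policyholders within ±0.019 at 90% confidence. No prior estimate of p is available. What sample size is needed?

Conservative approach: use p = 0.5 (maximizes p(1-p) = 0.25). n = z²(0.25)/E² = 1.645²×0.25/0.019² = 1874.0 → n = 1874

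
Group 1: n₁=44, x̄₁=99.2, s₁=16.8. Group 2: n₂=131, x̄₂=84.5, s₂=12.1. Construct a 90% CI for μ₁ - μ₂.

Difference = 14.7. SE = √(16.8²/44 + 12.1²/131) = 2.744. CI = (10.19, 19.21)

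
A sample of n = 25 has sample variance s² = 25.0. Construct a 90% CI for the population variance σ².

df = 24. χ²_{0.05} = 36.415, χ²_{0.95} = 13.848. CI for σ² = ((n-1)s²/χ²_{α/2}, (n-1)s²/χ²_{1-α/2}) = (24·25.0/36.415, 24·25.0/13.848) = (16.48, 43.33)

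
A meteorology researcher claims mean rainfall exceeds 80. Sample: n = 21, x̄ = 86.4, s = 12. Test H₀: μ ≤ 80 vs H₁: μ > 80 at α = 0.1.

t = (86.4 - 80)/(12/√21) = 2.444, df = 20. Critical t = 1.325. Reject H₀.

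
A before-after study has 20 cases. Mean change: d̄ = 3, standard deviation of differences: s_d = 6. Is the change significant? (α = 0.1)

t = d̄/(s_d/√n) = 3/(6/√20) = 2.236. df = 19, critical t = ±1.729. Reject H₀.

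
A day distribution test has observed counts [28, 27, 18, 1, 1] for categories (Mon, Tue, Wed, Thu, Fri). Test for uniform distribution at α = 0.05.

Expected = 15 each. χ² = Σ(O-E)²/E = 47.6. df = 4, critical value = 9.488. Reject H₀.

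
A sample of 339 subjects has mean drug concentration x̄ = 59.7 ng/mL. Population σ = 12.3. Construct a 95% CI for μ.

CI = x̄ ± z*(σ/√n) = 59.7 ± 1.96(12.3/√339) = 59.7 ± 1.31 = (58.39, 61.01)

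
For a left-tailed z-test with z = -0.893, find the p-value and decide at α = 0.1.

p = P(Z < -0.893) = Φ(-0.893) ≈ 0.1859. Since p ≥ 0.1, fail to reject H₀ (not significant) at α = 0.1.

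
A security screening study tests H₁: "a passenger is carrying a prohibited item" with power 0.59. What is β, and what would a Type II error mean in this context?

β = 1 - power = 1 - 0.59 = 0.41. A Type II error is failing to reject H₀ when H₀ is false (false negative) — here, failing to conclude that a passenger is carrying a prohibited item when in fact it is true. Consequence: letting a prohibited item through — security breach.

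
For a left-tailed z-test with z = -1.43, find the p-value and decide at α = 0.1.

p = P(Z < -1.43) = Φ(-1.43) ≈ 0.0764. Since p < 0.1, reject H₀ (significant) at α = 0.1.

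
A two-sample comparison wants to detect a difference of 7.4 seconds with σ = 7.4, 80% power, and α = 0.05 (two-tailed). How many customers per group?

n per group = 2(z_α/2 + z_β)²σ²/d² = 2×(1.96 + 0.84)²×7.4²/7.4² = 15.7 → n = 16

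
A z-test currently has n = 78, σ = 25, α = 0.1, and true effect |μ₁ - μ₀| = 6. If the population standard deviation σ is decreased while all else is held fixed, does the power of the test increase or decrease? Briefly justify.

Power increases: a smaller σ shrinks the standard error σ/√n, moving the sampling distribution under H₁ further from the critical value.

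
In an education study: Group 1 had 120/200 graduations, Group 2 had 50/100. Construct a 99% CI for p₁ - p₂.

p̂₁ = 0.6, p̂₂ = 0.5. Difference = 0.1. CI = (-0.057, 0.257)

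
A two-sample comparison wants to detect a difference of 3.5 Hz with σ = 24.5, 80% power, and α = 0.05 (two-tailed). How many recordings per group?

n per group = 2(z_α/2 + z_β)²σ²/d² = 2×(1.96 + 0.84)²×24.5²/3.5² = 768.3 → n = 769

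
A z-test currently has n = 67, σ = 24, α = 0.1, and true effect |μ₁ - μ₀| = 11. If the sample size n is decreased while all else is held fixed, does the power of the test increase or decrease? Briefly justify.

Power decreases: a smaller n inflates the standard error σ/√n, pulling the sampling distribution under H₁ back toward the critical value.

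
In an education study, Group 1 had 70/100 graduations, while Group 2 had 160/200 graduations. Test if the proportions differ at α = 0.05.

p̂₁ = 0.7, p̂₂ = 0.8, pooled p̂ = 0.767. z = -1.93. Critical: ±1.96. Fail to reject H₀.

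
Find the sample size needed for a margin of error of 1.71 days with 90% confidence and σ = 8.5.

n = (z*σ/E)² = (1.645×8.5/1.71)² = 66.9 → n = 67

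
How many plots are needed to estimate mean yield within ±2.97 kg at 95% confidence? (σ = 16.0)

n = (z*σ/E)² = (1.96×16.0/2.97)² = 111.5 → n = 112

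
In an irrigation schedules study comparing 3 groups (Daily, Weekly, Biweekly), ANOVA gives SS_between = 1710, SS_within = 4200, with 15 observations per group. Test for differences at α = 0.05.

df_between = 2, df_within = 42. F = MS_between/MS_within = 855.0/100.0 = 8.55. F_crit ≈ 3.22. Reject H₀. At least one mean differs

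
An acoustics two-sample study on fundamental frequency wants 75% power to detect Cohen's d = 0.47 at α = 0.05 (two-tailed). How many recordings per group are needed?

z_{α/2} = 1.96, z_β = Φ⁻¹(0.75) = 0.674. For small effect (d = 0.47): n per group = 2(z_{α/2} + z_β)²/d² = 2(1.96 + 0.674)²/0.47² = 62.8 → 63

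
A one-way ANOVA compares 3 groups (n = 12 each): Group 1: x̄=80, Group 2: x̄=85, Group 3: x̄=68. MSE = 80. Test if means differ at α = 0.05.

Grand mean = 77.67. SS_between = 1832.0, MS_between = 916.0. F = 11.45, F_crit ≈ 3.285. Reject H₀.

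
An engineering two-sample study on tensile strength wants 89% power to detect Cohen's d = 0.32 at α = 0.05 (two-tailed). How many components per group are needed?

z_{α/2} = 1.96, z_β = Φ⁻¹(0.89) = 1.227. For small effect (d = 0.32): n per group = 2(z_{α/2} + z_β)²/d² = 2(1.96 + 1.227)²/0.32² = 198.4 → 199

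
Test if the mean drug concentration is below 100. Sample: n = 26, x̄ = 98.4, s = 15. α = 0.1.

t = (98.4 - 100)/(15/√26) = -0.544, df = 25. Critical t = -1.316. Fail to reject H₀.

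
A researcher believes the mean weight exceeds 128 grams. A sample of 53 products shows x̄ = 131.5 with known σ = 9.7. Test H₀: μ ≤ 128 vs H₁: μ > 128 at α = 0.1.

z = 2.627. Critical value: 1.28. Reject H₀.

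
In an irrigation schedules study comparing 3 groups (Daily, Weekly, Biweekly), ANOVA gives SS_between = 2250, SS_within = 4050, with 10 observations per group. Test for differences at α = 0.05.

df_between = 2, df_within = 27. F = MS_between/MS_within = 1125.0/150.0 = 7.5. F_crit ≈ 3.354. Reject H₀. At least one mean differs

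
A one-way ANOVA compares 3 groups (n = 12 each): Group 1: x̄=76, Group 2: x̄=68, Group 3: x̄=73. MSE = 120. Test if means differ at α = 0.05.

Grand mean = 72.33. SS_between = 392.0, MS_between = 196.0. F = 1.633, F_crit ≈ 3.285. Fail to reject H₀.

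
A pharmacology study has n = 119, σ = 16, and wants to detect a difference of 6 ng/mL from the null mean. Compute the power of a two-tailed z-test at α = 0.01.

SE = σ/√n = 16/√119 = 1.467. Non-centrality λ = d/SE = 6/1.467 = 4.091. Power ≈ Φ(λ - z_{α/2}) = Φ(4.091 - 2.576) = Φ(1.515) = 0.935.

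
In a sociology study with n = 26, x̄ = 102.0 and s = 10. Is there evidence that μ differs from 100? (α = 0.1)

t = (x̄ - μ₀)/(s/√n) = (102.0 - 100)/(10/√26) = 1.02. df = 25, critical t = ±1.708. Fail to reject H₀.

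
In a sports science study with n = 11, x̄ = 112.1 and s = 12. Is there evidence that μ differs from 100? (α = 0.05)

t = (x̄ - μ₀)/(s/√n) = (112.1 - 100)/(12/√11) = 3.344. df = 10, critical t = ±2.228. Reject H₀.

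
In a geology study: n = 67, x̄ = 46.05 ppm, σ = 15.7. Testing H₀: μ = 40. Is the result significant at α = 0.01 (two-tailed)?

z = (46.05 - 40)/(15.7/√67) = 3.154. Since |z| > 2.576, significant at α = 0.01.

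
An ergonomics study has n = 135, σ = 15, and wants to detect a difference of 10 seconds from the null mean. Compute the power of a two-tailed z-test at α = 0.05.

SE = σ/√n = 15/√135 = 1.291. Non-centrality λ = d/SE = 10/1.291 = 7.746. Power ≈ Φ(λ - z_{α/2}) = Φ(7.746 - 1.96) = Φ(5.786) = 1.0.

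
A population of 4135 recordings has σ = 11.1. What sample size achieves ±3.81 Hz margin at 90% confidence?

Without FPC: n₀ = (1.645×11.1/3.81)² = 22.968. With FPC: n = n₀N/(n₀+N-1) = 22.8 → n = 23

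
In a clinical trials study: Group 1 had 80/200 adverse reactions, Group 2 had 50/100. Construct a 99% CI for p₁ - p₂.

p̂₁ = 0.4, p̂₂ = 0.5. Difference = -0.1. CI = (-0.257, 0.057)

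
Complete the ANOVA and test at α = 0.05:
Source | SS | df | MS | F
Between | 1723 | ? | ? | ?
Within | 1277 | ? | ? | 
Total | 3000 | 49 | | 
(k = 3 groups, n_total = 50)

df_between = 2, df_within = 47. MS_between = 861.5, MS_within = 27.17. F = 31.708, F_crit ≈ 3.195. Reject H₀.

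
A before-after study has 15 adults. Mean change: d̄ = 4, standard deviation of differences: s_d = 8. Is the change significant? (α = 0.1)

t = d̄/(s_d/√n) = 4/(8/√15) = 1.936. df = 14, critical t = ±1.761. Reject H₀.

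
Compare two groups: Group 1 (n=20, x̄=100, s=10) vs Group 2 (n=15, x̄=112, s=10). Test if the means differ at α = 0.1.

Pooled sp = 10.0. t = -3.513, df = 33. Critical t = ±1.692. Reject H₀.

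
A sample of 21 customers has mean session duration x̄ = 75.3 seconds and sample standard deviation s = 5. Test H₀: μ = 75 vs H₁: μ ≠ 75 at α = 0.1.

t = (x̄ - μ₀)/(s/√n) = (75.3 - 75)/(5/√21) = 0.275. df = 20, critical t = ±1.725. Fail to reject H₀.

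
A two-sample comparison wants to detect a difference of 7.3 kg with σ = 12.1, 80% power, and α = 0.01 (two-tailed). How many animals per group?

n per group = 2(z_α/2 + z_β)²σ²/d² = 2×(2.576 + 0.84)²×12.1²/7.3² = 64.1 → n = 65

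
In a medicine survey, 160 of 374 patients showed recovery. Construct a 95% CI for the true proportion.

p̂ = 0.428. CI = p̂ ± z*√(p̂(1-p̂)/n) = (0.378, 0.478)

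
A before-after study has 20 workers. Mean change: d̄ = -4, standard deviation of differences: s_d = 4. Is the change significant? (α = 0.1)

t = d̄/(s_d/√n) = -4/(4/√20) = -4.472. df = 19, critical t = ±1.729. Reject H₀.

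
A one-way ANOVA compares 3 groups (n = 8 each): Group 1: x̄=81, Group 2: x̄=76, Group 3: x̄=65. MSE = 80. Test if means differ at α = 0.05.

Grand mean = 74.0. SS_between = 1072.0, MS_between = 536.0. F = 6.7, F_crit ≈ 3.467. Reject H₀.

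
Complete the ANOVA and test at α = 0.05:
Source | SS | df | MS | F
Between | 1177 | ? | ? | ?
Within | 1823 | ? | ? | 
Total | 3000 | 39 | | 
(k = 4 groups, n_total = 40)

df_between = 3, df_within = 36. MS_between = 392.33, MS_within = 50.64. F = 7.748, F_crit ≈ 2.866. Reject H₀.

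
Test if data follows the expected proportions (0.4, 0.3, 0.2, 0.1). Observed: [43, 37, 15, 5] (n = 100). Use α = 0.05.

Expected: [40.0, 30.0, 20.0, 10.0]. χ² = 5.608. df = 3, critical = 7.815. Fail to reject H₀.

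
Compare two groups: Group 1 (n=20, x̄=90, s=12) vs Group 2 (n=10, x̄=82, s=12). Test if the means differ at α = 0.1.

Pooled sp = 12.0. t = 1.721, df = 28. Critical t = ±1.701. Reject H₀.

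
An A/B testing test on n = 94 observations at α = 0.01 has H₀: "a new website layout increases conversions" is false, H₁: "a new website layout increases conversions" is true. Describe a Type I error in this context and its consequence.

Type I error: rejecting H₀ when it is true — concluding that a new website layout increases conversions when in fact it is not. Consequence: rolling out a layout that doesn't actually help — wasted engineering effort.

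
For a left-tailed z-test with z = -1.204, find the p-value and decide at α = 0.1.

p = P(Z < -1.204) = Φ(-1.204) ≈ 0.1143. Since p ≥ 0.1, fail to reject H₀ (not significant) at α = 0.1.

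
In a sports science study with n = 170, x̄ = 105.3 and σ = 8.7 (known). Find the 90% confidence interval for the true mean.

CI = x̄ ± z*(σ/√n) = 105.3 ± 1.645(8.7/√170) = 105.3 ± 1.1 = (104.2, 106.4)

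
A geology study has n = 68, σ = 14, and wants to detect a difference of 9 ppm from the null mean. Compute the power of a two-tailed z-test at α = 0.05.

SE = σ/√n = 14/√68 = 1.698. Non-centrality λ = d/SE = 9/1.698 = 5.301. Power ≈ Φ(λ - z_{α/2}) = Φ(5.301 - 1.96) = Φ(3.341) = 1.0.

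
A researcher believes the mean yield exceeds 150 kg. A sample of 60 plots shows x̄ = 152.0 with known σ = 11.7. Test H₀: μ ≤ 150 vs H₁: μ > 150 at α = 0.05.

z = 1.324. Critical value: 1.645. Fail to reject H₀.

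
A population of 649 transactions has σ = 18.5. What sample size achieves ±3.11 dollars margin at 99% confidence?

Without FPC: n₀ = (2.576×18.5/3.11)² = 234.809. With FPC: n = n₀N/(n₀+N-1) = 172.6 → n = 173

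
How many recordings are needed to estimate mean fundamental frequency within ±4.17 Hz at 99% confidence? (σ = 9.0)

n = (z*σ/E)² = (2.576×9.0/4.17)² = 30.9 → n = 31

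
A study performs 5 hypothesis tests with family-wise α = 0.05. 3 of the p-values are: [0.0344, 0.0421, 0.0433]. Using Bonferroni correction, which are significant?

Bonferroni α = 0.05/5 = 0.01. None of the given p-values are significant.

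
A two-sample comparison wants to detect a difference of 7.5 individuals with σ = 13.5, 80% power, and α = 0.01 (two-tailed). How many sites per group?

n per group = 2(z_α/2 + z_β)²σ²/d² = 2×(2.576 + 0.84)²×13.5²/7.5² = 75.6 → n = 76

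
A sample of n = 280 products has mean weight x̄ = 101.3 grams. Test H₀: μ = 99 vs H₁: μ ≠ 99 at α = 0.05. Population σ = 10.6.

z = (x̄ - μ₀)/(σ/√n) = (101.3 - 99)/(10.6/√280) = 3.631. Critical value: ±1.96. Since |3.631| > 1.96, Reject H₀.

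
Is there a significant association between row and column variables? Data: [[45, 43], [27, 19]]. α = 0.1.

χ² = 0.694. df = 1, critical = 2.706. Fail to reject H₀. No evidence of dependence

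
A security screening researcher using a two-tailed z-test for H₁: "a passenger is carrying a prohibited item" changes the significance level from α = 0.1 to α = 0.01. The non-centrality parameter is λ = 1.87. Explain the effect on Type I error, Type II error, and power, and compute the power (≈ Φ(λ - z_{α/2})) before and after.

Decreasing α from 0.1 to 0.01:
• Type I error rate decreases (α is the Type I rate by definition).
• Critical value moves from z_{α/2} = 1.645 to 2.576, so power = Φ(λ - z_{α/2}) goes from Φ(1.87 - 1.645) = 0.589 to Φ(1.87 - 2.576) = 0.24.
• Type II error rate β = 1 - power therefore increases (0.411 → 0.76).
Appropriate when false positives are costly — here, detaining an innocent passenger — delay and inconvenience.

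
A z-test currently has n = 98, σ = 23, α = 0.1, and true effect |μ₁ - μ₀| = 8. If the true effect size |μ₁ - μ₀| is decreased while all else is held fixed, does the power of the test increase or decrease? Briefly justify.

Power decreases: a smaller true effect decreases the non-centrality λ = |μ₁ - μ₀|/(σ/√n).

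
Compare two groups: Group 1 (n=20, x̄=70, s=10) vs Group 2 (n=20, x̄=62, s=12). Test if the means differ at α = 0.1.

Pooled sp = 11.05. t = 2.29, df = 38. Critical t = ±1.686. Reject H₀.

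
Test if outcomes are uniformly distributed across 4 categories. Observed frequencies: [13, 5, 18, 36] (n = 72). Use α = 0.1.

Expected = 18 each. χ² = Σ(O-E)²/E = 28.778. df = 3, critical value = 6.251. Reject H₀.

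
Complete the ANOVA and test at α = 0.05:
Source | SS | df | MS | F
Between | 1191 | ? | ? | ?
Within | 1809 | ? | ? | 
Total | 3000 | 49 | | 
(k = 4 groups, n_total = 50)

df_between = 3, df_within = 46. MS_between = 397.0, MS_within = 39.33. F = 10.095, F_crit ≈ 2.807. Reject H₀.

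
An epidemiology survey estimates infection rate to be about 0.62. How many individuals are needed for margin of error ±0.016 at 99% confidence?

n = z²p(1-p)/E² = 2.576²×0.62×0.38/0.016² = 6107.0 → n = 6107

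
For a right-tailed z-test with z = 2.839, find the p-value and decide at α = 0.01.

p = P(Z > 2.839) = 1 - Φ(2.839) ≈ 0.0023. Since p < 0.01, reject H₀ (significant) at α = 0.01.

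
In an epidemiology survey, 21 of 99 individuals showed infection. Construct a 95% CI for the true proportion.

p̂ = 0.212. CI = p̂ ± z*√(p̂(1-p̂)/n) = (0.132, 0.293)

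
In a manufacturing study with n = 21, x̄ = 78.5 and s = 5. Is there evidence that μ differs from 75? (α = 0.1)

t = (x̄ - μ₀)/(s/√n) = (78.5 - 75)/(5/√21) = 3.208. df = 20, critical t = ±1.725. Reject H₀.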